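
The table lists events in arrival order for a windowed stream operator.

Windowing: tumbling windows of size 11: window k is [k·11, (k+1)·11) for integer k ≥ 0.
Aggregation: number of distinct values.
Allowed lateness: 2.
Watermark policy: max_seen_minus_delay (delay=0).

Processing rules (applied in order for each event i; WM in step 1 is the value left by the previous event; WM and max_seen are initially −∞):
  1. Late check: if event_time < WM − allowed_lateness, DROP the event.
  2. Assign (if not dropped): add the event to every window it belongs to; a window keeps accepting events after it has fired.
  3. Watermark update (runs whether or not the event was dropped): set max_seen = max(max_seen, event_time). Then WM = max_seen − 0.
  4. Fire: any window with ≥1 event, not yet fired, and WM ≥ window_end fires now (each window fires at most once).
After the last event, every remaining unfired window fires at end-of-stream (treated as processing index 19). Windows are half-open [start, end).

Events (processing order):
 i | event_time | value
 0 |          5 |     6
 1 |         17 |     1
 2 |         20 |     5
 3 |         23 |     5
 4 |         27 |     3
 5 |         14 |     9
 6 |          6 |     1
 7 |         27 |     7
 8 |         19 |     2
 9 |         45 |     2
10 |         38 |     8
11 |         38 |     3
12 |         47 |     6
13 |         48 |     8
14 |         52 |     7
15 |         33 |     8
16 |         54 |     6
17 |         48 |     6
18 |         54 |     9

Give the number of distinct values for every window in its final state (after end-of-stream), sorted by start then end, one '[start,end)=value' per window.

i=0 t=5 v=6: → [0,11); WM=5
i=1 t=17 v=1: → [11,22); WM=17; [0,11) fires=1
i=2 t=20 v=5: → [11,22); WM=20
i=3 t=23 v=5: → [22,33); WM=23; [11,22) fires=2
i=4 t=27 v=3: → [22,33); WM=27
i=5 t=14 v=9: DROP (t<27-2); WM=27
i=6 t=6 v=1: DROP (t<27-2); WM=27
i=7 t=27 v=7: → [22,33); WM=27
i=8 t=19 v=2: DROP (t<27-2); WM=27
i=9 t=45 v=2: → [44,55); WM=45; [22,33) fires=3
i=10 t=38 v=8: DROP (t<45-2); WM=45
i=11 t=38 v=3: DROP (t<45-2); WM=45
i=12 t=47 v=6: → [44,55); WM=47
i=13 t=48 v=8: → [44,55); WM=48
i=14 t=52 v=7: → [44,55); WM=52
i=15 t=33 v=8: DROP (t<52-2); WM=52
i=16 t=54 v=6: → [44,55); WM=54
i=17 t=48 v=6: DROP (t<54-2); WM=54
i=18 t=54 v=9: → [44,55); WM=54

[0,11)=1 [11,22)=2 [22,33)=3 [44,55)=5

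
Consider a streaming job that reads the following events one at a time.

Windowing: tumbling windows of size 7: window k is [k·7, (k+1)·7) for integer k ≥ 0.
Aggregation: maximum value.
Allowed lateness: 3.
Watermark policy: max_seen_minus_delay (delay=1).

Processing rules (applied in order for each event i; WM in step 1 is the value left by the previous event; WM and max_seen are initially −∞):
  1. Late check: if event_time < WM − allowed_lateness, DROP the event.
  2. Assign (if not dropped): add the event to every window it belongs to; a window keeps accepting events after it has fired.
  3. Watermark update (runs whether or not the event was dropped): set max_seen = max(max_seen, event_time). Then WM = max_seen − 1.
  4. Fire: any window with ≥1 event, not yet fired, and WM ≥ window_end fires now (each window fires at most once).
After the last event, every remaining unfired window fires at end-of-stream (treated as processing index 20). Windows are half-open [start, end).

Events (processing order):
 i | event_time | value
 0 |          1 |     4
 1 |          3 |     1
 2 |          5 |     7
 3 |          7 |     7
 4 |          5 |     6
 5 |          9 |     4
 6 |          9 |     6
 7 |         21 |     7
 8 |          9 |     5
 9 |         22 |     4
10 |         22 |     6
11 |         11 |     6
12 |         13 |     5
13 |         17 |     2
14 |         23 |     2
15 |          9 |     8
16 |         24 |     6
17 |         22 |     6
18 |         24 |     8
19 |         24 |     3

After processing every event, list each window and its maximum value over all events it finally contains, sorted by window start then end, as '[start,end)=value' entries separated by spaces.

i=0 t=1 v=4: → [0,7); WM=0
i=1 t=3 v=1: → [0,7); WM=2
i=2 t=5 v=7: → [0,7); WM=4
i=3 t=7 v=7: → [7,14); WM=6
i=4 t=5 v=6: → [0,7); WM=6
i=5 t=9 v=4: → [7,14); WM=8; [0,7) fires=7
i=6 t=9 v=6: → [7,14); WM=8
i=7 t=21 v=7: → [21,28); WM=20; [7,14) fires=7
i=8 t=9 v=5: DROP (t<20-3); WM=20
i=9 t=22 v=4: → [21,28); WM=21
i=10 t=22 v=6: → [21,28); WM=21
i=11 t=11 v=6: DROP (t<21-3); WM=21
i=12 t=13 v=5: DROP (t<21-3); WM=21
i=13 t=17 v=2: DROP (t<21-3); WM=21
i=14 t=23 v=2: → [21,28); WM=22
i=15 t=9 v=8: DROP (t<22-3); WM=22
i=16 t=24 v=6: → [21,28); WM=23
i=17 t=22 v=6: → [21,28); WM=23
i=18 t=24 v=8: → [21,28); WM=23
i=19 t=24 v=3: → [21,28); WM=23

[0,7)=7 [7,14)=7 [21,28)=8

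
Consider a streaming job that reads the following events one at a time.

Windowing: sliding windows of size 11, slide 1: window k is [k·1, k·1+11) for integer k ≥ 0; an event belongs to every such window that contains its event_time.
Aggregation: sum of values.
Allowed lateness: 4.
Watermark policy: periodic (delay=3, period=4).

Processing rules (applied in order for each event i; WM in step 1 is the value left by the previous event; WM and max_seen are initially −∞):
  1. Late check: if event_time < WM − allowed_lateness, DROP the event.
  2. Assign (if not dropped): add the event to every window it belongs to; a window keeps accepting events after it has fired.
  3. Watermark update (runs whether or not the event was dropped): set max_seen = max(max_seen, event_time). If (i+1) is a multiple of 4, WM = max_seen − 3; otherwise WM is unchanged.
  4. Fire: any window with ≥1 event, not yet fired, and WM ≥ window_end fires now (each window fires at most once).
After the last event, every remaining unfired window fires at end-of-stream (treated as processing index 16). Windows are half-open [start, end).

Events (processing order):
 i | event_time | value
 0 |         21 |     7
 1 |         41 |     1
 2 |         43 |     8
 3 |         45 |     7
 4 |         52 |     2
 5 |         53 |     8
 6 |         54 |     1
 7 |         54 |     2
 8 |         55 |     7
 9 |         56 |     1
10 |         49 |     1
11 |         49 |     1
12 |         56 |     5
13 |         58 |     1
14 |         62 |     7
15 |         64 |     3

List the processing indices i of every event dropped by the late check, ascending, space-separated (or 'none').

i=0 t=21 v=7: → [21,32),[20,31),[19,30),[18,29),[17,28),[16,27),[15,26),[14,25),[13,24),[12,23),[11,22); WM=−∞
i=1 t=41 v=1: → [41,52),[40,51),[39,50),[38,49),[37,48),[36,47),[35,46),[34,45),[33,44),[32,43),[31,42); WM=−∞
i=2 t=43 v=8: → [43,54),[42,53),[41,52),[40,51),[39,50),[38,49),[37,48),[36,47),[35,46),[34,45),[33,44); WM=−∞
i=3 t=45 v=7: → [45,56),[44,55),[43,54),[42,53),[41,52),[40,51),[39,50),[38,49),[37,48),[36,47),[35,46); WM=42; [11,22) fires=7 [12,23) fires=7 [13,24) fires=7 [14,25) fires=7 [15,26) fires=7 [16,27) fires=7 [17,28) fires=7 [18,29) fires=7 [19,30) fires=7 [20,31) fires=7 [21,32) fires=7 [31,42) fires=1
i=4 t=52 v=2: → [52,63),[51,62),[50,61),[49,60),[48,59),[47,58),[46,57),[45,56),[44,55),[43,54),[42,53); WM=42
i=5 t=53 v=8: → [53,64),[52,63),[51,62),[50,61),[49,60),[48,59),[47,58),[46,57),[45,56),[44,55),[43,54); WM=42
i=6 t=54 v=1: → [54,65),[53,64),[52,63),[51,62),[50,61),[49,60),[48,59),[47,58),[46,57),[45,56),[44,55); WM=42
i=7 t=54 v=2: → [54,65),[53,64),[52,63),[51,62),[50,61),[49,60),[48,59),[47,58),[46,57),[45,56),[44,55); WM=51; [32,43) fires=1 [33,44) fires=9 [34,45) fires=9 [35,46) fires=16 [36,47) fires=16 [37,48) fires=16 [38,49) fires=16 [39,50) fires=16 [40,51) fires=16
i=8 t=55 v=7: → [55,66),[54,65),[53,64),[52,63),[51,62),[50,61),[49,60),[48,59),[47,58),[46,57),[45,56); WM=51
i=9 t=56 v=1: → [56,67),[55,66),[54,65),[53,64),[52,63),[51,62),[50,61),[49,60),[48,59),[47,58),[46,57); WM=51
i=10 t=49 v=1: → [49,60),[48,59),[47,58),[46,57),[45,56),[44,55),[43,54),[42,53),[41,52),[40,51),[39,50); WM=51
i=11 t=49 v=1: → [49,60),[48,59),[47,58),[46,57),[45,56),[44,55),[43,54),[42,53),[41,52),[40,51),[39,50); WM=53; [41,52) fires=18 [42,53) fires=19
i=12 t=56 v=5: → [56,67),[55,66),[54,65),[53,64),[52,63),[51,62),[50,61),[49,60),[48,59),[47,58),[46,57); WM=53
i=13 t=58 v=1: → [58,69),[57,68),[56,67),[55,66),[54,65),[53,64),[52,63),[51,62),[50,61),[49,60),[48,59); WM=53
i=14 t=62 v=7: → [62,73),[61,72),[60,71),[59,70),[58,69),[57,68),[56,67),[55,66),[54,65),[53,64),[52,63); WM=53
i=15 t=64 v=3: → [64,75),[63,74),[62,73),[61,72),[60,71),[59,70),[58,69),[57,68),[56,67),[55,66),[54,65); WM=61; [43,54) fires=27 [44,55) fires=22 [45,56) fires=29 [46,57) fires=28 [47,58) fires=28 [48,59) fires=29 [49,60) fires=29 [50,61) fires=27

none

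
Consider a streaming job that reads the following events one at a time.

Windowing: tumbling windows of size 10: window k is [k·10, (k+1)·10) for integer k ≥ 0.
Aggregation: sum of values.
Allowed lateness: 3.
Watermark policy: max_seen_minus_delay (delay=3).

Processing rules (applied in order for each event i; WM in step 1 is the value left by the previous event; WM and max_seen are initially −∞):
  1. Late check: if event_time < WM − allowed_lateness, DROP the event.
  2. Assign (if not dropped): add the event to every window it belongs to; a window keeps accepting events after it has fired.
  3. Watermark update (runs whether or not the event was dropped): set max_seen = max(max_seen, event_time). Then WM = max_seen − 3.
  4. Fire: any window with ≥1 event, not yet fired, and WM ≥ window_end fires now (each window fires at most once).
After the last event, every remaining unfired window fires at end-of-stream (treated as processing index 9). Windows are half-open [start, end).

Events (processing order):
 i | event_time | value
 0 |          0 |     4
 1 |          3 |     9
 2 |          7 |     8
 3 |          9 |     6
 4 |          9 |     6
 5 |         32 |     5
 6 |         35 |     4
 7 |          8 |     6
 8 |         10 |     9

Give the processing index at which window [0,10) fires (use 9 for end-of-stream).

5

i=0 t=0 v=4: → [0,10); WM=-3
i=1 t=3 v=9: → [0,10); WM=0
i=2 t=7 v=8: → [0,10); WM=4
i=3 t=9 v=6: → [0,10); WM=6
i=4 t=9 v=6: → [0,10); WM=6
i=5 t=32 v=5: → [30,40); WM=29; [0,10) fires=33
i=6 t=35 v=4: → [30,40); WM=32
i=7 t=8 v=6: DROP (t<32-3); WM=32
i=8 t=10 v=9: DROP (t<32-3); WM=32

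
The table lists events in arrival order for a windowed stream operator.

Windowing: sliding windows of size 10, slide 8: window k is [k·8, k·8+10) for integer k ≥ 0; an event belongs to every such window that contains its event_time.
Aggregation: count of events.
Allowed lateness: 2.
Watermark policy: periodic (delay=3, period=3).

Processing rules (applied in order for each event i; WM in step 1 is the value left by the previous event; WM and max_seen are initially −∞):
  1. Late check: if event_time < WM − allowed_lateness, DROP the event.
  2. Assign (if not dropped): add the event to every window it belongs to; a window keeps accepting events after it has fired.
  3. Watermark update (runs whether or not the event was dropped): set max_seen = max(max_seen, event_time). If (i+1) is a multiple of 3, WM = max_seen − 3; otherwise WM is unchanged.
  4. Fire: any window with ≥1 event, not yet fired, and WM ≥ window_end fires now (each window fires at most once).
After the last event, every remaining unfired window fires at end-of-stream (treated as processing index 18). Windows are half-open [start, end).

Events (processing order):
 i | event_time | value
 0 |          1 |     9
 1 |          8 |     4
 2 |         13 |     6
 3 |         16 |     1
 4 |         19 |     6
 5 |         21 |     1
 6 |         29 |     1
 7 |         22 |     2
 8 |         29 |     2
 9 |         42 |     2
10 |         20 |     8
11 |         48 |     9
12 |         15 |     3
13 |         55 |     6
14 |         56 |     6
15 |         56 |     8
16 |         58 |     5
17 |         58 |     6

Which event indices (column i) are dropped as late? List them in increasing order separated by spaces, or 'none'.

10 12

i=0 t=1 v=9: → [0,10); WM=−∞
i=1 t=8 v=4: → [8,18),[0,10); WM=−∞
i=2 t=13 v=6: → [8,18); WM=10; [0,10) fires=2
i=3 t=16 v=1: → [16,26),[8,18); WM=10
i=4 t=19 v=6: → [16,26); WM=10
i=5 t=21 v=1: → [16,26); WM=18; [8,18) fires=3
i=6 t=29 v=1: → [24,34); WM=18
i=7 t=22 v=2: → [16,26); WM=18
i=8 t=29 v=2: → [24,34); WM=26; [16,26) fires=4
i=9 t=42 v=2: → [40,50); WM=26
i=10 t=20 v=8: DROP (t<26-2); WM=26
i=11 t=48 v=9: → [48,58),[40,50); WM=45; [24,34) fires=2
i=12 t=15 v=3: DROP (t<45-2); WM=45
i=13 t=55 v=6: → [48,58); WM=45
i=14 t=56 v=6: → [56,66),[48,58); WM=53; [40,50) fires=2
i=15 t=56 v=8: → [56,66),[48,58); WM=53
i=16 t=58 v=5: → [56,66); WM=53
i=17 t=58 v=6: → [56,66); WM=55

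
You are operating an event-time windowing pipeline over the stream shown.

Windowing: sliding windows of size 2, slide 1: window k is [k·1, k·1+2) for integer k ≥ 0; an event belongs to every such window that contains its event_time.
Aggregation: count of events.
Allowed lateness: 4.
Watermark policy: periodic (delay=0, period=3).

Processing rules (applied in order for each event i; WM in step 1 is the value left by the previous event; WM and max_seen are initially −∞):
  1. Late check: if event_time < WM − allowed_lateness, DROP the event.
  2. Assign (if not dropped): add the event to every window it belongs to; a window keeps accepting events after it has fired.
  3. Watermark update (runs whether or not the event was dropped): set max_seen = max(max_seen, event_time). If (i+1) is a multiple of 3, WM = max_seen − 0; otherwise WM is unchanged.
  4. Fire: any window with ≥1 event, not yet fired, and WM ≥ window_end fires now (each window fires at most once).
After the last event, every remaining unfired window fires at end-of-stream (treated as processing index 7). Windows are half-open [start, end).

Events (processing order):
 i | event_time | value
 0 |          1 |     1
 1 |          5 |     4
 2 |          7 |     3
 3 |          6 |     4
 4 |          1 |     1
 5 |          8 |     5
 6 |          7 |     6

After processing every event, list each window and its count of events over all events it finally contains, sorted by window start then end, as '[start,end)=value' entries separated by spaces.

i=0 t=1 v=1: → [1,3),[0,2); WM=−∞
i=1 t=5 v=4: → [5,7),[4,6); WM=−∞
i=2 t=7 v=3: → [7,9),[6,8); WM=7; [0,2) fires=1 [1,3) fires=1 [4,6) fires=1 [5,7) fires=1
i=3 t=6 v=4: → [6,8),[5,7); WM=7
i=4 t=1 v=1: DROP (t<7-4); WM=7
i=5 t=8 v=5: → [8,10),[7,9); WM=8; [6,8) fires=2
i=6 t=7 v=6: → [7,9),[6,8); WM=8

[0,2)=1 [1,3)=1 [4,6)=1 [5,7)=2 [6,8)=3 [7,9)=3 [8,10)=1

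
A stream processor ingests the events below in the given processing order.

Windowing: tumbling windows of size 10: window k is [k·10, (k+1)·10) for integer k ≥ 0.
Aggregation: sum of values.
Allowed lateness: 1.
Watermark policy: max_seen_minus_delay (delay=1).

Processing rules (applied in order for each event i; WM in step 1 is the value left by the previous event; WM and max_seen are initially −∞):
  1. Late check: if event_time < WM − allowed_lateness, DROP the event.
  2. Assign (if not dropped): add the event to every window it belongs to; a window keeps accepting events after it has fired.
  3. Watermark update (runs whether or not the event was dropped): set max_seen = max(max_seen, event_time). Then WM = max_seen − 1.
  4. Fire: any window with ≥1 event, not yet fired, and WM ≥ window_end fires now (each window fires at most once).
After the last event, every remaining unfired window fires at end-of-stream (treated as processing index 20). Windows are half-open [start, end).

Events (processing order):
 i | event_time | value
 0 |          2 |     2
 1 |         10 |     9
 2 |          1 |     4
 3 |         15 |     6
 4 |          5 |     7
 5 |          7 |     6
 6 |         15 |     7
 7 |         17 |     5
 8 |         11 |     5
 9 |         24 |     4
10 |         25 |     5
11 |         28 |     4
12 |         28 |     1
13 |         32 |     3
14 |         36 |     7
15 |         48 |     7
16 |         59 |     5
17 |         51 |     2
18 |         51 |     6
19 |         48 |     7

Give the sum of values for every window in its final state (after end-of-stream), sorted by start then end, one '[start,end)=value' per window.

i=0 t=2 v=2: → [0,10); WM=1
i=1 t=10 v=9: → [10,20); WM=9
i=2 t=1 v=4: DROP (t<9-1); WM=9
i=3 t=15 v=6: → [10,20); WM=14; [0,10) fires=2
i=4 t=5 v=7: DROP (t<14-1); WM=14
i=5 t=7 v=6: DROP (t<14-1); WM=14
i=6 t=15 v=7: → [10,20); WM=14
i=7 t=17 v=5: → [10,20); WM=16
i=8 t=11 v=5: DROP (t<16-1); WM=16
i=9 t=24 v=4: → [20,30); WM=23; [10,20) fires=27
i=10 t=25 v=5: → [20,30); WM=24
i=11 t=28 v=4: → [20,30); WM=27
i=12 t=28 v=1: → [20,30); WM=27
i=13 t=32 v=3: → [30,40); WM=31; [20,30) fires=14
i=14 t=36 v=7: → [30,40); WM=35
i=15 t=48 v=7: → [40,50); WM=47; [30,40) fires=10
i=16 t=59 v=5: → [50,60); WM=58; [40,50) fires=7
i=17 t=51 v=2: DROP (t<58-1); WM=58
i=18 t=51 v=6: DROP (t<58-1); WM=58
i=19 t=48 v=7: DROP (t<58-1); WM=58

[0,10)=2 [10,20)=27 [20,30)=14 [30,40)=10 [40,50)=7 [50,60)=5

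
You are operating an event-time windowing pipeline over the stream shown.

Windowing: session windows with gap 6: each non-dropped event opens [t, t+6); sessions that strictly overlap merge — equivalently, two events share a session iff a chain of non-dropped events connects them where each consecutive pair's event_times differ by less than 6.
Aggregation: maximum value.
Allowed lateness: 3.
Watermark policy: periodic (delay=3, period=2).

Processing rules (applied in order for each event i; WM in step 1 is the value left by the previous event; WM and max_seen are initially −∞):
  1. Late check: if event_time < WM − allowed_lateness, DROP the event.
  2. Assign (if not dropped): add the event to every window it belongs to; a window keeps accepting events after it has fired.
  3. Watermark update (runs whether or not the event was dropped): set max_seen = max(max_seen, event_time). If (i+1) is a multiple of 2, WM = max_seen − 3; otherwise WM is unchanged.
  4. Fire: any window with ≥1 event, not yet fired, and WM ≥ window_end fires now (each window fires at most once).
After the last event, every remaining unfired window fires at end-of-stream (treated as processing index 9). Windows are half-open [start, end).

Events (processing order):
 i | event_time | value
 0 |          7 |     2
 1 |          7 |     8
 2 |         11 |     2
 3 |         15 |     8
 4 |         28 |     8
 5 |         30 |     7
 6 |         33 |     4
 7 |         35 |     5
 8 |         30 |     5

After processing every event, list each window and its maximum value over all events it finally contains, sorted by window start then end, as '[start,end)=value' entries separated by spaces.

[7,21)=8 [28,41)=8

i=0 t=7 v=2: → [7,13); WM=−∞
i=1 t=7 v=8: → [7,13); WM=4
i=2 t=11 v=2: → [7,17); WM=4
i=3 t=15 v=8: → [7,21); WM=12
i=4 t=28 v=8: → [28,34); WM=12
i=5 t=30 v=7: → [28,36); WM=27
i=6 t=33 v=4: → [28,39); WM=27
i=7 t=35 v=5: → [28,41); WM=32
i=8 t=30 v=5: → [28,41); WM=32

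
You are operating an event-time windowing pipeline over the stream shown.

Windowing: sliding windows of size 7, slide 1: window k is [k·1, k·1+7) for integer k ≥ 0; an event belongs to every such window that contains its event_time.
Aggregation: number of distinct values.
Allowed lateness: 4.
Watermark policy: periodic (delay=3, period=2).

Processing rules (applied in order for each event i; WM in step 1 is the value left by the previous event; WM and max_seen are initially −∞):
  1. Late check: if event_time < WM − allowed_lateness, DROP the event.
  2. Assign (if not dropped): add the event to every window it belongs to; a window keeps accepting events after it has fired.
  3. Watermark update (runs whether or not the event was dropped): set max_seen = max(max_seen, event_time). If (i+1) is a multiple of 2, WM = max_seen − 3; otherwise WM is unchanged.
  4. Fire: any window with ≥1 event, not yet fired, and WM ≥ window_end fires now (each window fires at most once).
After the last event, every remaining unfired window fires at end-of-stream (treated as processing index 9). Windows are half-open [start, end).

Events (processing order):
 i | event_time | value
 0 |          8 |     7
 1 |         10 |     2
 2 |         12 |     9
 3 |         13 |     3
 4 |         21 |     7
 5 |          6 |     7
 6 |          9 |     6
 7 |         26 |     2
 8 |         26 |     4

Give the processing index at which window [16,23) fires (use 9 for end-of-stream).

i=0 t=8 v=7: → [8,15),[7,14),[6,13),[5,12),[4,11),[3,10),[2,9); WM=−∞
i=1 t=10 v=2: → [10,17),[9,16),[8,15),[7,14),[6,13),[5,12),[4,11); WM=7
i=2 t=12 v=9: → [12,19),[11,18),[10,17),[9,16),[8,15),[7,14),[6,13); WM=7
i=3 t=13 v=3: → [13,20),[12,19),[11,18),[10,17),[9,16),[8,15),[7,14); WM=10; [2,9) fires=1 [3,10) fires=1
i=4 t=21 v=7: → [21,28),[20,27),[19,26),[18,25),[17,24),[16,23),[15,22); WM=10
i=5 t=6 v=7: → [6,13),[5,12),[4,11),[3,10),[2,9),[1,8),[0,7); WM=18; [0,7) fires=1 [1,8) fires=1 [4,11) fires=2 [5,12) fires=2 [6,13) fires=3 [7,14) fires=4 [8,15) fires=4 [9,16) fires=3 [10,17) fires=3 [11,18) fires=2
i=6 t=9 v=6: DROP (t<18-4); WM=18
i=7 t=26 v=2: → [26,33),[25,32),[24,31),[23,30),[22,29),[21,28),[20,27); WM=23; [12,19) fires=2 [13,20) fires=1 [15,22) fires=1 [16,23) fires=1
i=8 t=26 v=4: → [26,33),[25,32),[24,31),[23,30),[22,29),[21,28),[20,27); WM=23

7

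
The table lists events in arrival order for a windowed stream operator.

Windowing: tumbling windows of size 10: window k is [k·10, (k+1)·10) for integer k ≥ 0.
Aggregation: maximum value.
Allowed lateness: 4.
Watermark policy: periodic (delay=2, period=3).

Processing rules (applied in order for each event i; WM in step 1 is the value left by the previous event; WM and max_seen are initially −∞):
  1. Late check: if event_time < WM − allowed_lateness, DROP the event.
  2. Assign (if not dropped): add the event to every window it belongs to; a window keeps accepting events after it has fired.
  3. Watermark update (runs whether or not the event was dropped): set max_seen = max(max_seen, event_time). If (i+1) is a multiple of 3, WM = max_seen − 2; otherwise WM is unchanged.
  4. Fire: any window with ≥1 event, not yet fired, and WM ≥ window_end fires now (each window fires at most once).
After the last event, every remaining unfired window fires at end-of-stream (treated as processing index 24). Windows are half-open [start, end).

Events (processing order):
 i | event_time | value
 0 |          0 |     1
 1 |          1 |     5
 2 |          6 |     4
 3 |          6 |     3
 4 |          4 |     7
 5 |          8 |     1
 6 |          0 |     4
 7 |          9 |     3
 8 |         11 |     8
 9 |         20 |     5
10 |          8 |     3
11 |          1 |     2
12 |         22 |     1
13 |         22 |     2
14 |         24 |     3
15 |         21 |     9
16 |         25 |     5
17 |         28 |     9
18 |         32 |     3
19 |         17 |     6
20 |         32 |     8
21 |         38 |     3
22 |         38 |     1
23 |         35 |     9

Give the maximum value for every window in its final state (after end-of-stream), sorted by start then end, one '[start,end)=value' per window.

i=0 t=0 v=1: → [0,10); WM=−∞
i=1 t=1 v=5: → [0,10); WM=−∞
i=2 t=6 v=4: → [0,10); WM=4
i=3 t=6 v=3: → [0,10); WM=4
i=4 t=4 v=7: → [0,10); WM=4
i=5 t=8 v=1: → [0,10); WM=6
i=6 t=0 v=4: DROP (t<6-4); WM=6
i=7 t=9 v=3: → [0,10); WM=6
i=8 t=11 v=8: → [10,20); WM=9
i=9 t=20 v=5: → [20,30); WM=9
i=10 t=8 v=3: → [0,10); WM=9
i=11 t=1 v=2: DROP (t<9-4); WM=18; [0,10) fires=7
i=12 t=22 v=1: → [20,30); WM=18
i=13 t=22 v=2: → [20,30); WM=18
i=14 t=24 v=3: → [20,30); WM=22; [10,20) fires=8
i=15 t=21 v=9: → [20,30); WM=22
i=16 t=25 v=5: → [20,30); WM=22
i=17 t=28 v=9: → [20,30); WM=26
i=18 t=32 v=3: → [30,40); WM=26
i=19 t=17 v=6: DROP (t<26-4); WM=26
i=20 t=32 v=8: → [30,40); WM=30; [20,30) fires=9
i=21 t=38 v=3: → [30,40); WM=30
i=22 t=38 v=1: → [30,40); WM=30
i=23 t=35 v=9: → [30,40); WM=36

[0,10)=7 [10,20)=8 [20,30)=9 [30,40)=9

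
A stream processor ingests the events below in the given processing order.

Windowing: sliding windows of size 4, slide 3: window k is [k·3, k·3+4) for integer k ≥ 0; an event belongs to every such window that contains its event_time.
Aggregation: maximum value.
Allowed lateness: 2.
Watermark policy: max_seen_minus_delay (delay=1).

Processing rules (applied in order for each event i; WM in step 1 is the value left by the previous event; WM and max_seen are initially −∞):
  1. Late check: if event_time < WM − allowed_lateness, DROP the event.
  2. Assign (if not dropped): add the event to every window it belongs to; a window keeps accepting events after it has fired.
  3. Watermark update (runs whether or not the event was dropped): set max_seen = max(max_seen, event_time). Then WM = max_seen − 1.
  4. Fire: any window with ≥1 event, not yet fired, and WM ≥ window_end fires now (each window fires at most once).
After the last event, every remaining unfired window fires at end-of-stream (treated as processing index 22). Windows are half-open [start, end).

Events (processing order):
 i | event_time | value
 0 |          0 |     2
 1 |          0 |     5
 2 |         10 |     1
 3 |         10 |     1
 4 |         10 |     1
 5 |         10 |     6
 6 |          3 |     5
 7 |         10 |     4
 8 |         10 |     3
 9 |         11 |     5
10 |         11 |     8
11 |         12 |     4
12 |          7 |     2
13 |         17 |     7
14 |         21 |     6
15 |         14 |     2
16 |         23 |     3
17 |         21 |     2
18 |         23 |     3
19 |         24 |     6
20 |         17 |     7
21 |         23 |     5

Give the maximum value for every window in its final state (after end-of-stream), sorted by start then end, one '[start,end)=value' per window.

i=0 t=0 v=2: → [0,4); WM=-1
i=1 t=0 v=5: → [0,4); WM=-1
i=2 t=10 v=1: → [9,13); WM=9; [0,4) fires=5
i=3 t=10 v=1: → [9,13); WM=9
i=4 t=10 v=1: → [9,13); WM=9
i=5 t=10 v=6: → [9,13); WM=9
i=6 t=3 v=5: DROP (t<9-2); WM=9
i=7 t=10 v=4: → [9,13); WM=9
i=8 t=10 v=3: → [9,13); WM=9
i=9 t=11 v=5: → [9,13); WM=10
i=10 t=11 v=8: → [9,13); WM=10
i=11 t=12 v=4: → [12,16),[9,13); WM=11
i=12 t=7 v=2: DROP (t<11-2); WM=11
i=13 t=17 v=7: → [15,19); WM=16; [9,13) fires=8 [12,16) fires=4
i=14 t=21 v=6: → [21,25),[18,22); WM=20; [15,19) fires=7
i=15 t=14 v=2: DROP (t<20-2); WM=20
i=16 t=23 v=3: → [21,25); WM=22; [18,22) fires=6
i=17 t=21 v=2: → [21,25),[18,22); WM=22
i=18 t=23 v=3: → [21,25); WM=22
i=19 t=24 v=6: → [24,28),[21,25); WM=23
i=20 t=17 v=7: DROP (t<23-2); WM=23
i=21 t=23 v=5: → [21,25); WM=23

[0,4)=5 [9,13)=8 [12,16)=4 [15,19)=7 [18,22)=6 [21,25)=6 [24,28)=6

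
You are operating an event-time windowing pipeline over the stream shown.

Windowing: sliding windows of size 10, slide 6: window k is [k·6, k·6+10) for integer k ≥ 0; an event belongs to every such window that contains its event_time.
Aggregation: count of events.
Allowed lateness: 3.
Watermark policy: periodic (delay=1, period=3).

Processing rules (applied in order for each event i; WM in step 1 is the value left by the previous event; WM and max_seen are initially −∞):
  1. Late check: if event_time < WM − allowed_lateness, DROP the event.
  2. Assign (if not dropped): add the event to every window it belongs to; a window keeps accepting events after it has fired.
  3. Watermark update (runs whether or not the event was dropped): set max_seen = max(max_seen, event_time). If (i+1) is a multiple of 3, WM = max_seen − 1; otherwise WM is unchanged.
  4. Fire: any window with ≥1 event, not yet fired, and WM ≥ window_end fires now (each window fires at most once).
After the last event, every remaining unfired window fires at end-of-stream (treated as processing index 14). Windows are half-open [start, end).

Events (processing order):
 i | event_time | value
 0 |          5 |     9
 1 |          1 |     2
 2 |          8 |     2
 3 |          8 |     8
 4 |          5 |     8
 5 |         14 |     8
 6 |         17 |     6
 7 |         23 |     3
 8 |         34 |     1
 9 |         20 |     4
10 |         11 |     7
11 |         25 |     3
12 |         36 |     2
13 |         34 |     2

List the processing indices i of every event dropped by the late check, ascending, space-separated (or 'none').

9 10 11

i=0 t=5 v=9: → [0,10); WM=−∞
i=1 t=1 v=2: → [0,10); WM=−∞
i=2 t=8 v=2: → [6,16),[0,10); WM=7
i=3 t=8 v=8: → [6,16),[0,10); WM=7
i=4 t=5 v=8: → [0,10); WM=7
i=5 t=14 v=8: → [12,22),[6,16); WM=13; [0,10) fires=5
i=6 t=17 v=6: → [12,22); WM=13
i=7 t=23 v=3: → [18,28); WM=13
i=8 t=34 v=1: → [30,40); WM=33; [6,16) fires=3 [12,22) fires=2 [18,28) fires=1
i=9 t=20 v=4: DROP (t<33-3); WM=33
i=10 t=11 v=7: DROP (t<33-3); WM=33
i=11 t=25 v=3: DROP (t<33-3); WM=33
i=12 t=36 v=2: → [36,46),[30,40); WM=33
i=13 t=34 v=2: → [30,40); WM=33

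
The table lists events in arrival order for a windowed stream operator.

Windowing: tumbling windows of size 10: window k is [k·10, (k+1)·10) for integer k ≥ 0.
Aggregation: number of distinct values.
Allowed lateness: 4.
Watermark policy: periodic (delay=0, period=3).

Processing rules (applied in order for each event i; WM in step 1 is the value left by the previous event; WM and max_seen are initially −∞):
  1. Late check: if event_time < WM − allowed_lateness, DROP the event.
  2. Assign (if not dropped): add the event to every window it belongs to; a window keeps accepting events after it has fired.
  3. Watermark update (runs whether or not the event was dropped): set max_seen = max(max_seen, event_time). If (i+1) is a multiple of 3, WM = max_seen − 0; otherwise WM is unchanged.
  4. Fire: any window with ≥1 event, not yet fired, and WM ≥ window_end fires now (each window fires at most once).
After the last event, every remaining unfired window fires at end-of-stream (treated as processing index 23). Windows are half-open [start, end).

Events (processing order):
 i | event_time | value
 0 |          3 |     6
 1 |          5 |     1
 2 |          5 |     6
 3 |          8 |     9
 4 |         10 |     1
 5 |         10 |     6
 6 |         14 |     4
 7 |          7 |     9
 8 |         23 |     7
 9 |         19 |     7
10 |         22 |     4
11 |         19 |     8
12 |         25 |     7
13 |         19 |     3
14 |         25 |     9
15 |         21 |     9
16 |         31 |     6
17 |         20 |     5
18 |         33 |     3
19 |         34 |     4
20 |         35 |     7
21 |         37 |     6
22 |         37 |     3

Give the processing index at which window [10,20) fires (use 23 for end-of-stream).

i=0 t=3 v=6: → [0,10); WM=−∞
i=1 t=5 v=1: → [0,10); WM=−∞
i=2 t=5 v=6: → [0,10); WM=5
i=3 t=8 v=9: → [0,10); WM=5
i=4 t=10 v=1: → [10,20); WM=5
i=5 t=10 v=6: → [10,20); WM=10; [0,10) fires=3
i=6 t=14 v=4: → [10,20); WM=10
i=7 t=7 v=9: → [0,10); WM=10
i=8 t=23 v=7: → [20,30); WM=23; [10,20) fires=3
i=9 t=19 v=7: → [10,20); WM=23
i=10 t=22 v=4: → [20,30); WM=23
i=11 t=19 v=8: → [10,20); WM=23
i=12 t=25 v=7: → [20,30); WM=23
i=13 t=19 v=3: → [10,20); WM=23
i=14 t=25 v=9: → [20,30); WM=25
i=15 t=21 v=9: → [20,30); WM=25
i=16 t=31 v=6: → [30,40); WM=25
i=17 t=20 v=5: DROP (t<25-4); WM=31; [20,30) fires=3
i=18 t=33 v=3: → [30,40); WM=31
i=19 t=34 v=4: → [30,40); WM=31
i=20 t=35 v=7: → [30,40); WM=35
i=21 t=37 v=6: → [30,40); WM=35
i=22 t=37 v=3: → [30,40); WM=35

8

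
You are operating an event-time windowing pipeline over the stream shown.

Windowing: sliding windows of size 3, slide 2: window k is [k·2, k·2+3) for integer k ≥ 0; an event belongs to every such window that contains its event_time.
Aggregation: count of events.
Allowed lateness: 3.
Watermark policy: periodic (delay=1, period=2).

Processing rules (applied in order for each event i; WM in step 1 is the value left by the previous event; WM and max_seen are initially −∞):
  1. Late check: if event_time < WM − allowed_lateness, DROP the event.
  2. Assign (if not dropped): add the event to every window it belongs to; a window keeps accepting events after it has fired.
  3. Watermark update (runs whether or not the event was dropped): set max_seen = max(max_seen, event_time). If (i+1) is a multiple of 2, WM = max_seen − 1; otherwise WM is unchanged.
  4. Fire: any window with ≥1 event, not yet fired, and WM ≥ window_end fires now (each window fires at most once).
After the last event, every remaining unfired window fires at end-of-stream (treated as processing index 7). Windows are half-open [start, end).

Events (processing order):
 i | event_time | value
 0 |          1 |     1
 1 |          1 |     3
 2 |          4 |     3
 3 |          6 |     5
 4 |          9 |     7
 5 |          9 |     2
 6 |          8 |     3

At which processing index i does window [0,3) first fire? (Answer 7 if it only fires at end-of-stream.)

3

i=0 t=1 v=1: → [0,3); WM=−∞
i=1 t=1 v=3: → [0,3); WM=0
i=2 t=4 v=3: → [4,7),[2,5); WM=0
i=3 t=6 v=5: → [6,9),[4,7); WM=5; [0,3) fires=2 [2,5) fires=1
i=4 t=9 v=7: → [8,11); WM=5
i=5 t=9 v=2: → [8,11); WM=8; [4,7) fires=2
i=6 t=8 v=3: → [8,11),[6,9); WM=8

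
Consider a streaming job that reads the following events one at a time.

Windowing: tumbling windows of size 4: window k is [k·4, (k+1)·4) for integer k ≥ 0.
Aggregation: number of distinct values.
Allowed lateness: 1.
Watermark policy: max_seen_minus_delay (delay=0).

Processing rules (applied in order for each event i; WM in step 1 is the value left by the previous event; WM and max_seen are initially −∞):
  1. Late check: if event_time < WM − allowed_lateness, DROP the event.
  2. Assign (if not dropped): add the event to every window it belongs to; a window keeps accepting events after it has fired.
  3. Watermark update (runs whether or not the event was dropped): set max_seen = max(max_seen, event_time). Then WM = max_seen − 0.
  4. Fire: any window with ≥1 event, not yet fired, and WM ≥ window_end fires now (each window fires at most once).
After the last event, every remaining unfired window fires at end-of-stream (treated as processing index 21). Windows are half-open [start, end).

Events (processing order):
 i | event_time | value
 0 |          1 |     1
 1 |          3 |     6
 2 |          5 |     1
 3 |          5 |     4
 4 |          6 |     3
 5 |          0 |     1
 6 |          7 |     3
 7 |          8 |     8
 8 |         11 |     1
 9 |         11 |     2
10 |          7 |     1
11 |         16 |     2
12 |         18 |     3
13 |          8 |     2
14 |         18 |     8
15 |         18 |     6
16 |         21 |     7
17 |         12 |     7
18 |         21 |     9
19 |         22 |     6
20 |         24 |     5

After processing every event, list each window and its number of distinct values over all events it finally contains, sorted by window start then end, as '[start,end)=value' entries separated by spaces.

[0,4)=2 [4,8)=3 [8,12)=3 [16,20)=4 [20,24)=3 [24,28)=1

i=0 t=1 v=1: → [0,4); WM=1
i=1 t=3 v=6: → [0,4); WM=3
i=2 t=5 v=1: → [4,8); WM=5; [0,4) fires=2
i=3 t=5 v=4: → [4,8); WM=5
i=4 t=6 v=3: → [4,8); WM=6
i=5 t=0 v=1: DROP (t<6-1); WM=6
i=6 t=7 v=3: → [4,8); WM=7
i=7 t=8 v=8: → [8,12); WM=8; [4,8) fires=3
i=8 t=11 v=1: → [8,12); WM=11
i=9 t=11 v=2: → [8,12); WM=11
i=10 t=7 v=1: DROP (t<11-1); WM=11
i=11 t=16 v=2: → [16,20); WM=16; [8,12) fires=3
i=12 t=18 v=3: → [16,20); WM=18
i=13 t=8 v=2: DROP (t<18-1); WM=18
i=14 t=18 v=8: → [16,20); WM=18
i=15 t=18 v=6: → [16,20); WM=18
i=16 t=21 v=7: → [20,24); WM=21; [16,20) fires=4
i=17 t=12 v=7: DROP (t<21-1); WM=21
i=18 t=21 v=9: → [20,24); WM=21
i=19 t=22 v=6: → [20,24); WM=22
i=20 t=24 v=5: → [24,28); WM=24; [20,24) fires=3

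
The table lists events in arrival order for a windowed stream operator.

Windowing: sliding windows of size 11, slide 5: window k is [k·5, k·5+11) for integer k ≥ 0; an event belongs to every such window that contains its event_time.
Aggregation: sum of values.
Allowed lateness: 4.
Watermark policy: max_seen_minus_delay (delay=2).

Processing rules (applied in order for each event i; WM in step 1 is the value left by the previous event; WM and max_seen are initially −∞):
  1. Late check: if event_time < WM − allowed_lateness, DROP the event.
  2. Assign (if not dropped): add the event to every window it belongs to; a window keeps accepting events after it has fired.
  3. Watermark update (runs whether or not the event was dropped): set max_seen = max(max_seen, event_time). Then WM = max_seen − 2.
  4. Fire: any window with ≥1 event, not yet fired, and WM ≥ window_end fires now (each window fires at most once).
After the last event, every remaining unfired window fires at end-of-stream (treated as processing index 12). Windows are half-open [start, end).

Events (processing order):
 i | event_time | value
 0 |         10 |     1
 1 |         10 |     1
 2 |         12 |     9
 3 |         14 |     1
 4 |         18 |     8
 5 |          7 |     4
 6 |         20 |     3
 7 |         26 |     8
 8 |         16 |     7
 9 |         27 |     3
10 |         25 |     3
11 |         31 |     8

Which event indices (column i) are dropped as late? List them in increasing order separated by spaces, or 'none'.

i=0 t=10 v=1: → [10,21),[5,16),[0,11); WM=8
i=1 t=10 v=1: → [10,21),[5,16),[0,11); WM=8
i=2 t=12 v=9: → [10,21),[5,16); WM=10
i=3 t=14 v=1: → [10,21),[5,16); WM=12; [0,11) fires=2
i=4 t=18 v=8: → [15,26),[10,21); WM=16; [5,16) fires=12
i=5 t=7 v=4: DROP (t<16-4); WM=16
i=6 t=20 v=3: → [20,31),[15,26),[10,21); WM=18
i=7 t=26 v=8: → [25,36),[20,31); WM=24; [10,21) fires=23
i=8 t=16 v=7: DROP (t<24-4); WM=24
i=9 t=27 v=3: → [25,36),[20,31); WM=25
i=10 t=25 v=3: → [25,36),[20,31),[15,26); WM=25
i=11 t=31 v=8: → [30,41),[25,36); WM=29; [15,26) fires=14

5 8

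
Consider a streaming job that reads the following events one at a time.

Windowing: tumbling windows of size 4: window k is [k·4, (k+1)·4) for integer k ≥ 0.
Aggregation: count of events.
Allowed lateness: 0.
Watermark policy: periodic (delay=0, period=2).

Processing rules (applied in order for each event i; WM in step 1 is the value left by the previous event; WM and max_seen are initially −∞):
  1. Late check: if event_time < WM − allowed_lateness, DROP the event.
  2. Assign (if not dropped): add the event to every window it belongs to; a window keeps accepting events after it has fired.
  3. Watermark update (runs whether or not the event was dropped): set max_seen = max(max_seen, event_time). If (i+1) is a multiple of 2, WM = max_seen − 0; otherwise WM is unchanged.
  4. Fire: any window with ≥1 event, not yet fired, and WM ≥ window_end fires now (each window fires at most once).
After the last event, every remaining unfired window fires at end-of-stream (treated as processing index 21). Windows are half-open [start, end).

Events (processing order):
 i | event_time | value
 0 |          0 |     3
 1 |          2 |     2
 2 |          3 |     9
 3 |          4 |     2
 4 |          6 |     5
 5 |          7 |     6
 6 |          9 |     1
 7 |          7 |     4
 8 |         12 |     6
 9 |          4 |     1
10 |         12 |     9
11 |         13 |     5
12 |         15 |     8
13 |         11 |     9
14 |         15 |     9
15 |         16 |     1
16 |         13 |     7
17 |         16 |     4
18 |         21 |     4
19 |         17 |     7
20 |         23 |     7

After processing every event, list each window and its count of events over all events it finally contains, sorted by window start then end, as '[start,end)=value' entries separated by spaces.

i=0 t=0 v=3: → [0,4); WM=−∞
i=1 t=2 v=2: → [0,4); WM=2
i=2 t=3 v=9: → [0,4); WM=2
i=3 t=4 v=2: → [4,8); WM=4; [0,4) fires=3
i=4 t=6 v=5: → [4,8); WM=4
i=5 t=7 v=6: → [4,8); WM=7
i=6 t=9 v=1: → [8,12); WM=7
i=7 t=7 v=4: → [4,8); WM=9; [4,8) fires=4
i=8 t=12 v=6: → [12,16); WM=9
i=9 t=4 v=1: DROP (t<9-0); WM=12; [8,12) fires=1
i=10 t=12 v=9: → [12,16); WM=12
i=11 t=13 v=5: → [12,16); WM=13
i=12 t=15 v=8: → [12,16); WM=13
i=13 t=11 v=9: DROP (t<13-0); WM=15
i=14 t=15 v=9: → [12,16); WM=15
i=15 t=16 v=1: → [16,20); WM=16; [12,16) fires=5
i=16 t=13 v=7: DROP (t<16-0); WM=16
i=17 t=16 v=4: → [16,20); WM=16
i=18 t=21 v=4: → [20,24); WM=16
i=19 t=17 v=7: → [16,20); WM=21; [16,20) fires=3
i=20 t=23 v=7: → [20,24); WM=21

[0,4)=3 [4,8)=4 [8,12)=1 [12,16)=5 [16,20)=3 [20,24)=2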